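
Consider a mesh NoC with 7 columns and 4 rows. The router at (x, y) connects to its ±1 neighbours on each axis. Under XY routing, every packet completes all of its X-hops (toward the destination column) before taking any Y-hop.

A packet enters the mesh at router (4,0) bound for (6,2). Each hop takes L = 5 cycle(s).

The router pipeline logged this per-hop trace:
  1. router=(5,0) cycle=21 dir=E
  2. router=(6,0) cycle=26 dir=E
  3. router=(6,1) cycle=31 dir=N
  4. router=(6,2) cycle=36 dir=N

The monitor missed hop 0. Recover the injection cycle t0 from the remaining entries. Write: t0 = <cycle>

t0 = 16

cyc[1] = 21 and cyc[k] = t0 + k·L for every k.
Subtract one hop: t0 = 21 − 5 = 16.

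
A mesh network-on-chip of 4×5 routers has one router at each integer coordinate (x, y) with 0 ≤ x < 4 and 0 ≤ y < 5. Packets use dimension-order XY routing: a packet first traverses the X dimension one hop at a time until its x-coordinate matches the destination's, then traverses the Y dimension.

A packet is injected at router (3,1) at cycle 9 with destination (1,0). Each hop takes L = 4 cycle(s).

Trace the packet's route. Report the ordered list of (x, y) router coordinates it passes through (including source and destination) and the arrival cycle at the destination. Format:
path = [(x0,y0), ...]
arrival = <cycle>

  0. router=(3,1) cycle=9 (inject)
  1. router=(2,1) cycle=13 dir=W
  2. router=(1,1) cycle=17 dir=W
  3. router=(1,0) cycle=21 dir=S

path = [(3,1), (2,1), (1,1), (1,0)]
arrival = 21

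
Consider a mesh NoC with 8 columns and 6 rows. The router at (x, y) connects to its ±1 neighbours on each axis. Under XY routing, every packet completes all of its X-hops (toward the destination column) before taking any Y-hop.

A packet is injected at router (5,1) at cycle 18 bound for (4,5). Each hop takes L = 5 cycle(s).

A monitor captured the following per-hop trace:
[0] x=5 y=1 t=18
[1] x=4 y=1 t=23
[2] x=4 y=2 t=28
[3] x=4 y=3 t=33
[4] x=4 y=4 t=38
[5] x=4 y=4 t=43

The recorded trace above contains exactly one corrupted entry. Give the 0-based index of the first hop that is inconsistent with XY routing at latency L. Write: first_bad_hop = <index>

first_bad_hop = 5

[1] (-1,+0) / 5c ⇒ ok
[2] (+0,+1) / 5c ⇒ ok
[3] (+0,+1) / 5c ⇒ ok
[4] (+0,+1) / 5c ⇒ ok
[5] (+0,+0) / 5c ⇒ BAD: non-unit step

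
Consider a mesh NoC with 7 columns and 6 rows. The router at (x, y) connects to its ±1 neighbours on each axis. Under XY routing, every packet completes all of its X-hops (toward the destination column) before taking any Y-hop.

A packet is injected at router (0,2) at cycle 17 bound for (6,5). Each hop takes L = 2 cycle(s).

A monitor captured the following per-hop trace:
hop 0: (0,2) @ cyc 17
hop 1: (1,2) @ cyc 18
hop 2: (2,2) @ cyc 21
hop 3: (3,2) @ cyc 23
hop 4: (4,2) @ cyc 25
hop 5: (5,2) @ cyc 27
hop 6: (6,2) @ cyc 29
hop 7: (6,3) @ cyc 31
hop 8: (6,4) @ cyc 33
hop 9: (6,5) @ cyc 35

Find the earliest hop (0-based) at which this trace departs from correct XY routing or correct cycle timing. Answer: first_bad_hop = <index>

first_bad_hop = 1

check 1→ d=(1,0) cyc+1: BAD: Δcyc=1≠L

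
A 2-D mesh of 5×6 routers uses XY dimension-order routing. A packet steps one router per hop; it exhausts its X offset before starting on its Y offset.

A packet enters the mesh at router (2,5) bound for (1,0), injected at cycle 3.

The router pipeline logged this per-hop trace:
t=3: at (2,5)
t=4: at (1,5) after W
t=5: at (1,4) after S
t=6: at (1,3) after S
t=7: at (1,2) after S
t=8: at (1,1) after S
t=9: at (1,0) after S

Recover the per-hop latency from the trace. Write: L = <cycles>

cyc[1] − cyc[0] = 4 − 3 = 1.
Each hop adds L, hence L = 1.

L = 1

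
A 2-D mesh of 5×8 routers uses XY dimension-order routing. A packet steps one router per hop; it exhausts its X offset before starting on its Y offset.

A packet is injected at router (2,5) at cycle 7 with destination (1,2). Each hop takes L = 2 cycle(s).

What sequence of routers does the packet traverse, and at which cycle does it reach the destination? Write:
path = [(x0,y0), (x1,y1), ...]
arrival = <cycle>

#0 — 2,5 | c7
#1 — 1,5 | c9 | W
#2 — 1,4 | c11 | S
#3 — 1,3 | c13 | S
#4 — 1,2 | c15 | S

path = [(2,5), (1,5), (1,4), (1,3), (1,2)]
arrival = 15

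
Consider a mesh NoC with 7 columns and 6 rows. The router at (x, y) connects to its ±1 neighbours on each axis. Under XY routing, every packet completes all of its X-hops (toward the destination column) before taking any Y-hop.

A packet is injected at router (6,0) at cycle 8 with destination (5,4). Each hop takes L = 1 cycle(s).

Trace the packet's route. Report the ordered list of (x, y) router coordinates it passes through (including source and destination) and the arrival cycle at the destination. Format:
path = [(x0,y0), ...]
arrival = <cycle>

hop 0: (6,0) @ cyc 8
hop 1: (5,0) @ cyc 9  [W]
hop 2: (5,1) @ cyc 10  [N]
hop 3: (5,2) @ cyc 11  [N]
hop 4: (5,3) @ cyc 12  [N]
hop 5: (5,4) @ cyc 13  [N]

path = [(6,0), (5,0), (5,1), (5,2), (5,3), (5,4)]
arrival = 13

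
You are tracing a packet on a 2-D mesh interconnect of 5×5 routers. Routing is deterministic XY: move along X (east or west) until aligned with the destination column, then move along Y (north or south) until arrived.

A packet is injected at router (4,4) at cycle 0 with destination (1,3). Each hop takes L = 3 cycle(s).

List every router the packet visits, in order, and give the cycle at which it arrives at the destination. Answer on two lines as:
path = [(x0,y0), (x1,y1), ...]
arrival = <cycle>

path = [(4,4), (3,4), (2,4), (1,4), (1,3)]
arrival = 12

hop 0: (4,4) @ cyc 0
hop 1: (3,4) @ cyc 3  [W]
hop 2: (2,4) @ cyc 6  [W]
hop 3: (1,4) @ cyc 9  [W]
hop 4: (1,3) @ cyc 12  [S]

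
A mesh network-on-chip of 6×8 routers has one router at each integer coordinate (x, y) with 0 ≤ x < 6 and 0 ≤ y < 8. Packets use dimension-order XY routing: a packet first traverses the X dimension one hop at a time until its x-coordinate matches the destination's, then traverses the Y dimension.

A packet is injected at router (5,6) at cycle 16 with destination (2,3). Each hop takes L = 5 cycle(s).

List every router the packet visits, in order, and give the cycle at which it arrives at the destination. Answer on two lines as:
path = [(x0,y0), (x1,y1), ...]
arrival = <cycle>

path = [(5,6), (4,6), (3,6), (2,6), (2,5), (2,4), (2,3)]
arrival = 46

t=16: at (5,6)
t=21: at (4,6) after W
t=26: at (3,6) after W
t=31: at (2,6) after W
t=36: at (2,5) after S
t=41: at (2,4) after S
t=46: at (2,3) after S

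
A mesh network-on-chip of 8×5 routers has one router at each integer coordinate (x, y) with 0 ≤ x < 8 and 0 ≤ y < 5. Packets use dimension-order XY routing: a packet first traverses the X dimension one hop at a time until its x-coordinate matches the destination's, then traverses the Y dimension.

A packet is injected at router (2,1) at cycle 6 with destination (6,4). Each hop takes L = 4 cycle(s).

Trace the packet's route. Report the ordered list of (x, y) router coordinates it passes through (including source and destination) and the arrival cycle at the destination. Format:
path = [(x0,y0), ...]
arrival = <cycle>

t=6: at (2,1)
t=10: at (3,1) after E
t=14: at (4,1) after E
t=18: at (5,1) after E
t=22: at (6,1) after E
t=26: at (6,2) after N
t=30: at (6,3) after N
t=34: at (6,4) after N

path = [(2,1), (3,1), (4,1), (5,1), (6,1), (6,2), (6,3), (6,4)]
arrival = 34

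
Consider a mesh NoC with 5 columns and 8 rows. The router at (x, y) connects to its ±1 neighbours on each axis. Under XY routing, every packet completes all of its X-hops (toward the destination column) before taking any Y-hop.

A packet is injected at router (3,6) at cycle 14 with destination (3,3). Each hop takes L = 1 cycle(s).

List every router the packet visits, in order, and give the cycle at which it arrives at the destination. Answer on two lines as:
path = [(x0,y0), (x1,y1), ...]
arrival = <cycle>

src (3,6)  cyc=14
S→(3,5)  cyc=15
S→(3,4)  cyc=16
S→(3,3)  cyc=17

path = [(3,6), (3,5), (3,4), (3,3)]
arrival = 17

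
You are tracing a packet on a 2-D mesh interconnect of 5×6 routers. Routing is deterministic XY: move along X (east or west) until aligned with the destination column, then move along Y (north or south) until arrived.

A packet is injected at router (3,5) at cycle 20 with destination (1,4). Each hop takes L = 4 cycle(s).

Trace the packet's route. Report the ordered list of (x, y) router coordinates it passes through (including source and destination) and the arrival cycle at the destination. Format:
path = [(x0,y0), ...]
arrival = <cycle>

path = [(3,5), (2,5), (1,5), (1,4)]
arrival = 32

[0] x=3 y=5 t=20
[1] x=2 y=5 t=24 →W
[2] x=1 y=5 t=28 →W
[3] x=1 y=4 t=32 →S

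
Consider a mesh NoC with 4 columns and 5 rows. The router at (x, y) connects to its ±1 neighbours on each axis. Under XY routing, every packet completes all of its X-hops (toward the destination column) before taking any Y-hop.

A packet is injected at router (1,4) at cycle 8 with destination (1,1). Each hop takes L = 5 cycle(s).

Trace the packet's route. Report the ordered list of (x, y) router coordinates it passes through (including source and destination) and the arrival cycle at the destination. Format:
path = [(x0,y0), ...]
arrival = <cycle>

hop 0: (1,4) @ cyc 8
hop 1: (1,3) @ cyc 13  [S]
hop 2: (1,2) @ cyc 18  [S]
hop 3: (1,1) @ cyc 23  [S]

path = [(1,4), (1,3), (1,2), (1,1)]
arrival = 23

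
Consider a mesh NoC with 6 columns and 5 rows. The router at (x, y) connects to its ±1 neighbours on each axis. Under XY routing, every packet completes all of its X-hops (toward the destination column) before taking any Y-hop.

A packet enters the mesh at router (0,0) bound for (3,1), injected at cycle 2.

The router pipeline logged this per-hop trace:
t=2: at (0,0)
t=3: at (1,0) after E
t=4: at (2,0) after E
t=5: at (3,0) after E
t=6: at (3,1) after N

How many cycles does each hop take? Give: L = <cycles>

cyc[1] − cyc[0] = 3 − 2 = 1.
Per-hop latency L = Δcyc = 1.

L = 1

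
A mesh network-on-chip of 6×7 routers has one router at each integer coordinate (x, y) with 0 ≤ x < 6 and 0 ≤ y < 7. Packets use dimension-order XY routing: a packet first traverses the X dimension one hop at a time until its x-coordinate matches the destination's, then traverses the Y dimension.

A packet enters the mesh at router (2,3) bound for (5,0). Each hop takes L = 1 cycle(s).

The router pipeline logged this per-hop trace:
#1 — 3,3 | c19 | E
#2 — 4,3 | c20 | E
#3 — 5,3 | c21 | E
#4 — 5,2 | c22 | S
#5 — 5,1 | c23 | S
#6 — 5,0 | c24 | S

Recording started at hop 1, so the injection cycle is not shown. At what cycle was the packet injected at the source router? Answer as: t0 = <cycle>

The first recorded entry is hop 1 at cycle 19.
Therefore t0 = 19 − L = 18.

t0 = 18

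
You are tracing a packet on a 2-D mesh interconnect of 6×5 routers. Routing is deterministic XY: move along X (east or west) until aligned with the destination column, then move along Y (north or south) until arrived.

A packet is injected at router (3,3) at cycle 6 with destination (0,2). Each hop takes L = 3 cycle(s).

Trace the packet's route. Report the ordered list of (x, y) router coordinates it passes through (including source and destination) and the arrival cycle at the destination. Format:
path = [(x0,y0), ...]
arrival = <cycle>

path = [(3,3), (2,3), (1,3), (0,3), (0,2)]
arrival = 18

#0 — 3,3 | c6
#1 — 2,3 | c9 | W
#2 — 1,3 | c12 | W
#3 — 0,3 | c15 | W
#4 — 0,2 | c18 | S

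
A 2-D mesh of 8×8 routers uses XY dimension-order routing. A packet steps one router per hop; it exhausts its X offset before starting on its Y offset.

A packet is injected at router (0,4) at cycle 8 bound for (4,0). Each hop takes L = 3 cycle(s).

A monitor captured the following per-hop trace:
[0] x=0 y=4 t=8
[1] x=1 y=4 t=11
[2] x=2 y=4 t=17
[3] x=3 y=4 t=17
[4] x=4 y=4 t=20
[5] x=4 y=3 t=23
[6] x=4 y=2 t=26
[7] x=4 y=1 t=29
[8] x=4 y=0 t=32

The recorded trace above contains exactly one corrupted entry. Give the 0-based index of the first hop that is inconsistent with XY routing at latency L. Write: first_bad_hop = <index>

first_bad_hop = 2

hop 1: step (+1,+0), +3 cyc — ok
hop 2: step (+1,+0), +6 cyc — BAD: Δcyc=6≠L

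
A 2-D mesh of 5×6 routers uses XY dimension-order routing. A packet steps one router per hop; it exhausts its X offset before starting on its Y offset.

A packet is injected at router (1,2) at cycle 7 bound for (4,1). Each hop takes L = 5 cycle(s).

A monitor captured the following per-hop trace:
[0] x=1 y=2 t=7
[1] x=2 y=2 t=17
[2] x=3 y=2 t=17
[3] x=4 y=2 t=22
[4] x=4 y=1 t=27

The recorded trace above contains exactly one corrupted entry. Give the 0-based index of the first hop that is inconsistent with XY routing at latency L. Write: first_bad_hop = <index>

first_bad_hop = 1

[1] (+1,+0) / 10c ⇒ BAD: Δcyc=10≠L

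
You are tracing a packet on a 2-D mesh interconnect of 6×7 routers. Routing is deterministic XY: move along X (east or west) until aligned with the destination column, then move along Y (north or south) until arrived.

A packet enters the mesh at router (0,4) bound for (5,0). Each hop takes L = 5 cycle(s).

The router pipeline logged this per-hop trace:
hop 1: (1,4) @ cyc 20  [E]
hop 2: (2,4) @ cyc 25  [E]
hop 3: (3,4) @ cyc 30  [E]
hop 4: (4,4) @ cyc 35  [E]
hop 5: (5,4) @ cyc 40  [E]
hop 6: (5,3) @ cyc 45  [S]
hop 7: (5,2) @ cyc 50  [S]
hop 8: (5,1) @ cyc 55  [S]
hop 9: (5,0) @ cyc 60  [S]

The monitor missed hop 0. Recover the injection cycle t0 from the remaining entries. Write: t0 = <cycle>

cyc[1] = 20 and cyc[k] = t0 + k·L for every k.
Subtract one hop: t0 = 20 − 5 = 15.

t0 = 15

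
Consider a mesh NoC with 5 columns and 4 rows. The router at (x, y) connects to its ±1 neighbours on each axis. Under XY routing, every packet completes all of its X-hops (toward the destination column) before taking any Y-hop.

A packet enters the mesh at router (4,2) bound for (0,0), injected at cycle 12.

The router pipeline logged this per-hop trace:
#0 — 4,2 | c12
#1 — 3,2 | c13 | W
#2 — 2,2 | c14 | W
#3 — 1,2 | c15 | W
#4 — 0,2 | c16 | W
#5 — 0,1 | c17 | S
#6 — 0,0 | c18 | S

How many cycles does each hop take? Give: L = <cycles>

From hop 0 (12) to hop 1 (13): +1 cycles.
Each hop adds L, hence L = 1.

L = 1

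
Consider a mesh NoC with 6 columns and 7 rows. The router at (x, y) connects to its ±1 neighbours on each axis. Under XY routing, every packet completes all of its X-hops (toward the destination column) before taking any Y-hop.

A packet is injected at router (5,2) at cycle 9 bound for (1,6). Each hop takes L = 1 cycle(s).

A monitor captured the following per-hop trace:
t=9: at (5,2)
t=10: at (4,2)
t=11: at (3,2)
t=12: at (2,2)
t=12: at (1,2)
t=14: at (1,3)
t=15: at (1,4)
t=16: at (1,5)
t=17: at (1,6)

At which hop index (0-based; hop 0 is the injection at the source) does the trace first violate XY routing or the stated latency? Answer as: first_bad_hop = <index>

first_bad_hop = 4

check 1→ d=(-1,0) cyc+1: ok
check 2→ d=(-1,0) cyc+1: ok
check 3→ d=(-1,0) cyc+1: ok
check 4→ d=(-1,0) cyc+0: BAD: Δcyc=0≠L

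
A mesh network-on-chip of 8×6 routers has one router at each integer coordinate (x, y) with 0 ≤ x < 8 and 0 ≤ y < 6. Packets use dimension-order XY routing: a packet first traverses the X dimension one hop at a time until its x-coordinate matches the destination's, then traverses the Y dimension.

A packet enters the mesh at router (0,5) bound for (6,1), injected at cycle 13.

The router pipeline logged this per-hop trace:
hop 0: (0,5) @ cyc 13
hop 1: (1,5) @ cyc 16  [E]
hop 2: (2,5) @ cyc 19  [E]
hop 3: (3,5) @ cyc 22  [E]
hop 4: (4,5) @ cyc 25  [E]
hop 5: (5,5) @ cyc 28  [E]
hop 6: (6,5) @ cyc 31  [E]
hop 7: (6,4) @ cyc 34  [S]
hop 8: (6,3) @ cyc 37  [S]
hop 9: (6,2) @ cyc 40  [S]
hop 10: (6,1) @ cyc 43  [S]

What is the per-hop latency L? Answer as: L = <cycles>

Δcyc across hop 0→1: 16 − 13 = 3.
One hop costs L cycles, so L = 3.

L = 3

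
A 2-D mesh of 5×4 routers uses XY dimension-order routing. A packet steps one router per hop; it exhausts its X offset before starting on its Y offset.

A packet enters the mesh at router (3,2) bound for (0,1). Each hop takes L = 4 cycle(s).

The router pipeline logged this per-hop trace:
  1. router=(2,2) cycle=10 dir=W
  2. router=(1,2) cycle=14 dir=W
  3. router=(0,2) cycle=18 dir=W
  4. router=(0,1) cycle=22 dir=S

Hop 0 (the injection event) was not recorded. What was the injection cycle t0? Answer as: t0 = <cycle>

t0 = 6

At hop 1 the cycle is 10; in general cyc_k = t0 + kL.
t0 = cyc[1] − L = 10 − 4 = 6.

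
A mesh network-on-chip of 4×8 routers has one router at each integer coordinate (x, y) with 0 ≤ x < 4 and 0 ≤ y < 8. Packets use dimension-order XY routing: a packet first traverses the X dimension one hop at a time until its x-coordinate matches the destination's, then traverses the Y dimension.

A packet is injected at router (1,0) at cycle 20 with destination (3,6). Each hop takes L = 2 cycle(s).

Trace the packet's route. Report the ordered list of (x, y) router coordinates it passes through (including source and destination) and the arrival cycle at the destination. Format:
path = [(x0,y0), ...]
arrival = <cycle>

path = [(1,0), (2,0), (3,0), (3,1), (3,2), (3,3), (3,4), (3,5), (3,6)]
arrival = 36

hop 0: (1,0) @ cyc 20
hop 1: (2,0) @ cyc 22  [E]
hop 2: (3,0) @ cyc 24  [E]
hop 3: (3,1) @ cyc 26  [N]
hop 4: (3,2) @ cyc 28  [N]
hop 5: (3,3) @ cyc 30  [N]
hop 6: (3,4) @ cyc 32  [N]
hop 7: (3,5) @ cyc 34  [N]
hop 8: (3,6) @ cyc 36  [N]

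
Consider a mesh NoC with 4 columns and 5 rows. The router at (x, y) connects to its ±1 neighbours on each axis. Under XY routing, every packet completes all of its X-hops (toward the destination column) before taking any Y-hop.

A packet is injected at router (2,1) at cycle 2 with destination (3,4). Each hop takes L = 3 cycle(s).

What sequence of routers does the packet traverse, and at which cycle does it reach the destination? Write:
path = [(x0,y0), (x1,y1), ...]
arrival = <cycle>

path = [(2,1), (3,1), (3,2), (3,3), (3,4)]
arrival = 14

#0 — 2,1 | c2
#1 — 3,1 | c5 | E
#2 — 3,2 | c8 | N
#3 — 3,3 | c11 | N
#4 — 3,4 | c14 | N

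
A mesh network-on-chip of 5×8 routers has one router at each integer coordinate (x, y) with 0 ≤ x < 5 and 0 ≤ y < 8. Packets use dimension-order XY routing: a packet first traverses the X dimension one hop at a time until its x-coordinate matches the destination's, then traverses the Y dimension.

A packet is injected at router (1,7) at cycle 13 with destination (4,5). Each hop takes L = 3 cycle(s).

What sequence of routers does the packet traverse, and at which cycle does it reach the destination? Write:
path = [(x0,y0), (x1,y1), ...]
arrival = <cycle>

path = [(1,7), (2,7), (3,7), (4,7), (4,6), (4,5)]
arrival = 28

[0] x=1 y=7 t=13
[1] x=2 y=7 t=16 →E
[2] x=3 y=7 t=19 →E
[3] x=4 y=7 t=22 →E
[4] x=4 y=6 t=25 →S
[5] x=4 y=5 t=28 →S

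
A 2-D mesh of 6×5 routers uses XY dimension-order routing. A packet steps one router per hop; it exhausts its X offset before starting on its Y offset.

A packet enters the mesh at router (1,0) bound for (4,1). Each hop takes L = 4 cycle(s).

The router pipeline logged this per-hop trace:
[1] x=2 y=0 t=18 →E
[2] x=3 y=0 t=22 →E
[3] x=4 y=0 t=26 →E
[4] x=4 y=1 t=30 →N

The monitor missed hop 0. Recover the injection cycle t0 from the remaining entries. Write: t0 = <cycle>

t0 = 14

cyc[1] = 18 and cyc[k] = t0 + k·L for every k.
So t0 = 18 − 1·4 = 14.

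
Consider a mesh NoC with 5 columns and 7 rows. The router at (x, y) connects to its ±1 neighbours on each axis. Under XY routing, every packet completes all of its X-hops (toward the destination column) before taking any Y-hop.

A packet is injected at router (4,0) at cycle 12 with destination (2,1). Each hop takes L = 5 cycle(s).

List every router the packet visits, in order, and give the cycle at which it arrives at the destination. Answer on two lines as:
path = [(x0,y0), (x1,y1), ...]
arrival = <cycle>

#0 — 4,0 | c12
#1 — 3,0 | c17 | W
#2 — 2,0 | c22 | W
#3 — 2,1 | c27 | N

path = [(4,0), (3,0), (2,0), (2,1)]
arrival = 27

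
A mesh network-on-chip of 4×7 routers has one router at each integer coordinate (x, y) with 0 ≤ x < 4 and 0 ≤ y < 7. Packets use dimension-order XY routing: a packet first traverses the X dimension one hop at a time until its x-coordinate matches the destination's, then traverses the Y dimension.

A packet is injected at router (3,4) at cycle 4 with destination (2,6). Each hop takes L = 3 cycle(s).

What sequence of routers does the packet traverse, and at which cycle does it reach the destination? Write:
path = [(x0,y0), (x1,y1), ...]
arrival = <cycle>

[0] x=3 y=4 t=4
[1] x=2 y=4 t=7 →W
[2] x=2 y=5 t=10 →N
[3] x=2 y=6 t=13 →N

path = [(3,4), (2,4), (2,5), (2,6)]
arrival = 13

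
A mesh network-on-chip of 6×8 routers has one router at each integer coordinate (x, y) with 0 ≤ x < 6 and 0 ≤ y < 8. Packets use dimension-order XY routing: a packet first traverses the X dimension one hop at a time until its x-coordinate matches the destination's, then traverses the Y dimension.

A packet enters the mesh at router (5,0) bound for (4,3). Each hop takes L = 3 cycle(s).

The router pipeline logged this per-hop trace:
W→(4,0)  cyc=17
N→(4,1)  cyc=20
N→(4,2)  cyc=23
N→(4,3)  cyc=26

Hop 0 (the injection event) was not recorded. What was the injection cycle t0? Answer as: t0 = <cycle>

t0 = 14

cyc[1] = 17 and cyc[k] = t0 + k·L for every k.
t0 = cyc[1] − L = 17 − 3 = 14.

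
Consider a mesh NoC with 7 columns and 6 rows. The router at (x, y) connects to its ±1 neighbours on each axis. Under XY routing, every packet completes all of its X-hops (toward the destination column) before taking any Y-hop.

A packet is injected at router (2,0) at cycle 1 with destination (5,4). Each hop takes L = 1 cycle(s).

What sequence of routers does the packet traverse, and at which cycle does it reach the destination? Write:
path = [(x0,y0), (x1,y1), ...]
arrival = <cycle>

src (2,0)  cyc=1
E→(3,0)  cyc=2
E→(4,0)  cyc=3
E→(5,0)  cyc=4
N→(5,1)  cyc=5
N→(5,2)  cyc=6
N→(5,3)  cyc=7
N→(5,4)  cyc=8

path = [(2,0), (3,0), (4,0), (5,0), (5,1), (5,2), (5,3), (5,4)]
arrival = 8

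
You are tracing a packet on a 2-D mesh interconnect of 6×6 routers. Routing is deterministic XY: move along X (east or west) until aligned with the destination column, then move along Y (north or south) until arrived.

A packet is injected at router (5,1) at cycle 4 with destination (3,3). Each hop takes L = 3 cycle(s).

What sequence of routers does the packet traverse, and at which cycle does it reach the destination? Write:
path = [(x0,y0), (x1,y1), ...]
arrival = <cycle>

path = [(5,1), (4,1), (3,1), (3,2), (3,3)]
arrival = 16

  0. router=(5,1) cycle=4 (inject)
  1. router=(4,1) cycle=7 dir=W
  2. router=(3,1) cycle=10 dir=W
  3. router=(3,2) cycle=13 dir=N
  4. router=(3,3) cycle=16 dir=N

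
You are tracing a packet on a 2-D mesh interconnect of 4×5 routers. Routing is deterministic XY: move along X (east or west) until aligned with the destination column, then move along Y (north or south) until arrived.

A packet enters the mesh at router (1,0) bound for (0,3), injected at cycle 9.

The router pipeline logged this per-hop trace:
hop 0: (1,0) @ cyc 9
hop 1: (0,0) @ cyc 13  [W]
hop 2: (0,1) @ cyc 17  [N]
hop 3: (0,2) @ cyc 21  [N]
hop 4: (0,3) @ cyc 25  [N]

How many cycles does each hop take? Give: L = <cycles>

cyc[1] − cyc[0] = 13 − 9 = 4.
One hop costs L cycles, so L = 4.

L = 4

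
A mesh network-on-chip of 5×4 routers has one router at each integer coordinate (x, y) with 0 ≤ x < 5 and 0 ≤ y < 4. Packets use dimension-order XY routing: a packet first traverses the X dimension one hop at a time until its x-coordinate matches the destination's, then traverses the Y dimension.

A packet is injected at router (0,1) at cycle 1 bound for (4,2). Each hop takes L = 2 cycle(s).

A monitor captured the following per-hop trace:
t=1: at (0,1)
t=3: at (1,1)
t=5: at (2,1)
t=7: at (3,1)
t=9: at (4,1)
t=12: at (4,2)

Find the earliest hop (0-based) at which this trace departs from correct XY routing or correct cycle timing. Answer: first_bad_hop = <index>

hop 1: step (+1,+0), +2 cyc — ok
hop 2: step (+1,+0), +2 cyc — ok
hop 3: step (+1,+0), +2 cyc — ok
hop 4: step (+1,+0), +2 cyc — ok
hop 5: step (+0,+1), +3 cyc — BAD: Δcyc=3≠L

first_bad_hop = 5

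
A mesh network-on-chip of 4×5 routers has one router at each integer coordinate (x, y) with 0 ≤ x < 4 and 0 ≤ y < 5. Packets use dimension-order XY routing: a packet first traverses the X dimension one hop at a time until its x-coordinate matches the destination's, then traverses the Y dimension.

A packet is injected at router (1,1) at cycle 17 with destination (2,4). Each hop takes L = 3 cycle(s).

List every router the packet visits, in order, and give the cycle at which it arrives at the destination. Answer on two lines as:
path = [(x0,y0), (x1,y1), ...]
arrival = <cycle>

#0 — 1,1 | c17
#1 — 2,1 | c20 | E
#2 — 2,2 | c23 | N
#3 — 2,3 | c26 | N
#4 — 2,4 | c29 | N

path = [(1,1), (2,1), (2,2), (2,3), (2,4)]
arrival = 29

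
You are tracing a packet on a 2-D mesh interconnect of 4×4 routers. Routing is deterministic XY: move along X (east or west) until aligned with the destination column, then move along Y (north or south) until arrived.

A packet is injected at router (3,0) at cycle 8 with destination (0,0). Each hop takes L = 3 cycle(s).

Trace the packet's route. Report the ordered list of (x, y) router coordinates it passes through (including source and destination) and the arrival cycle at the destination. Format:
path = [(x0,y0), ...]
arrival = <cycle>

path = [(3,0), (2,0), (1,0), (0,0)]
arrival = 17

[0] x=3 y=0 t=8
[1] x=2 y=0 t=11 →W
[2] x=1 y=0 t=14 →W
[3] x=0 y=0 t=17 →W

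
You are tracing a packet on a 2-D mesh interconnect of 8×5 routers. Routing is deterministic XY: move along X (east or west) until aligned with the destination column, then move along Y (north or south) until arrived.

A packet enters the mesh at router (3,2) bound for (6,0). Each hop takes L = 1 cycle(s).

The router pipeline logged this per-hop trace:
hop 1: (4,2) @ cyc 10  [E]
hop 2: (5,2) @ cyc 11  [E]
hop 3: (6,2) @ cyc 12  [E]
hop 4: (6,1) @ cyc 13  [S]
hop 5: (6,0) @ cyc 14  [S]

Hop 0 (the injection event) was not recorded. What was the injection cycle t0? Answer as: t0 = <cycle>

The first recorded entry is hop 1 at cycle 10.
Therefore t0 = 10 − L = 9.

t0 = 9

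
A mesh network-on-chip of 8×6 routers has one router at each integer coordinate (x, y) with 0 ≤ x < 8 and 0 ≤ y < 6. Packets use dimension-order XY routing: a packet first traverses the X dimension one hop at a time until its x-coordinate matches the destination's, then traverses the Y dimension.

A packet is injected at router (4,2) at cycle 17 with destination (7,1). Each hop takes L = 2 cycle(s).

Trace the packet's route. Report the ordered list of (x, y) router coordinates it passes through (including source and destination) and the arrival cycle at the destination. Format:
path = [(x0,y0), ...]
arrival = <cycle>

  0. router=(4,2) cycle=17 (inject)
  1. router=(5,2) cycle=19 dir=E
  2. router=(6,2) cycle=21 dir=E
  3. router=(7,2) cycle=23 dir=E
  4. router=(7,1) cycle=25 dir=S

path = [(4,2), (5,2), (6,2), (7,2), (7,1)]
arrival = 25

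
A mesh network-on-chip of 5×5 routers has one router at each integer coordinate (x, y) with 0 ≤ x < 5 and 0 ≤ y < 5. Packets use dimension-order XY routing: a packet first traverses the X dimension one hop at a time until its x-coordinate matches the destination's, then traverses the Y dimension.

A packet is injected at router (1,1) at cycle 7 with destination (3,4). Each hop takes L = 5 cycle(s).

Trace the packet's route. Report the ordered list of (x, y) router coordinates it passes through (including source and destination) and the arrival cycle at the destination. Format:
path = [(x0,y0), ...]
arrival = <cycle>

path = [(1,1), (2,1), (3,1), (3,2), (3,3), (3,4)]
arrival = 32

hop 0: (1,1) @ cyc 7
hop 1: (2,1) @ cyc 12  [E]
hop 2: (3,1) @ cyc 17  [E]
hop 3: (3,2) @ cyc 22  [N]
hop 4: (3,3) @ cyc 27  [N]
hop 5: (3,4) @ cyc 32  [N]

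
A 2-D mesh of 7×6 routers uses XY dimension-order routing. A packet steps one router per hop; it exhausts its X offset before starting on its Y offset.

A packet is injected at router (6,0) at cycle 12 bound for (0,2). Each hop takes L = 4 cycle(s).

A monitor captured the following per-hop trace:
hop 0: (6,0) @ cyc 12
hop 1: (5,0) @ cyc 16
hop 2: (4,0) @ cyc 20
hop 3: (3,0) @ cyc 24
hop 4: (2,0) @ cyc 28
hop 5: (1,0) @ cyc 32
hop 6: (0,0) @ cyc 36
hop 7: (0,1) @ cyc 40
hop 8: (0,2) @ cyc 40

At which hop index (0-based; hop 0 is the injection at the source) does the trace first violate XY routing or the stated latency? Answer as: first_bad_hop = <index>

  1: Δx=-1 Δy=+0 Δt=4 [ok]
  2: Δx=-1 Δy=+0 Δt=4 [ok]
  3: Δx=-1 Δy=+0 Δt=4 [ok]
  4: Δx=-1 Δy=+0 Δt=4 [ok]
  5: Δx=-1 Δy=+0 Δt=4 [ok]
  6: Δx=-1 Δy=+0 Δt=4 [ok]
  7: Δx=+0 Δy=+1 Δt=4 [ok]
  8: Δx=+0 Δy=+1 Δt=0 [BAD: Δcyc=0≠L]

first_bad_hop = 8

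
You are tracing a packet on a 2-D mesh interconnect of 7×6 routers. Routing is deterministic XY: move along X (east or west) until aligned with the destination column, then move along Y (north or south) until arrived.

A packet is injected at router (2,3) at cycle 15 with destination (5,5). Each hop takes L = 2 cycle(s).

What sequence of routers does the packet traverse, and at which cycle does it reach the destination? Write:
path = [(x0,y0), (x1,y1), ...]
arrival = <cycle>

#0 — 2,3 | c15
#1 — 3,3 | c17 | E
#2 — 4,3 | c19 | E
#3 — 5,3 | c21 | E
#4 — 5,4 | c23 | N
#5 — 5,5 | c25 | N

path = [(2,3), (3,3), (4,3), (5,3), (5,4), (5,5)]
arrival = 25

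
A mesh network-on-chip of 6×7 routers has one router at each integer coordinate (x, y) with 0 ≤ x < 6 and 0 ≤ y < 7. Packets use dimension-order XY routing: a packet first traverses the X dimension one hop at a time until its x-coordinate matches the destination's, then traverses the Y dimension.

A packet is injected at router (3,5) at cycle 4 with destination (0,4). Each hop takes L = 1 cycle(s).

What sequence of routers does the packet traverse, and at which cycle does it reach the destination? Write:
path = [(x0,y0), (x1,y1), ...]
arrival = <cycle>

path = [(3,5), (2,5), (1,5), (0,5), (0,4)]
arrival = 8

  0. router=(3,5) cycle=4 (inject)
  1. router=(2,5) cycle=5 dir=W
  2. router=(1,5) cycle=6 dir=W
  3. router=(0,5) cycle=7 dir=W
  4. router=(0,4) cycle=8 dir=S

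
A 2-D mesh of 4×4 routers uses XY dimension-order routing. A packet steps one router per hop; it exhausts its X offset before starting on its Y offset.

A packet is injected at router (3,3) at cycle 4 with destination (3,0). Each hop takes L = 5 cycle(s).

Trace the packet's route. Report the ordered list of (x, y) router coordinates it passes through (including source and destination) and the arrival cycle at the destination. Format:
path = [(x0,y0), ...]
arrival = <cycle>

path = [(3,3), (3,2), (3,1), (3,0)]
arrival = 19

t=4: at (3,3)
t=9: at (3,2) after S
t=14: at (3,1) after S
t=19: at (3,0) after S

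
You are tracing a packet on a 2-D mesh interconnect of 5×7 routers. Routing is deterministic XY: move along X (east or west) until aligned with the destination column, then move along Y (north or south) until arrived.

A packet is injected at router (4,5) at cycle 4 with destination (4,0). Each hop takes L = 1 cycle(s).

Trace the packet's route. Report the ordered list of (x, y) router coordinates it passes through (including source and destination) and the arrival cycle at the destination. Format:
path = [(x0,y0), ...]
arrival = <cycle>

path = [(4,5), (4,4), (4,3), (4,2), (4,1), (4,0)]
arrival = 9

[0] x=4 y=5 t=4
[1] x=4 y=4 t=5 →S
[2] x=4 y=3 t=6 →S
[3] x=4 y=2 t=7 →S
[4] x=4 y=1 t=8 →S
[5] x=4 y=0 t=9 →S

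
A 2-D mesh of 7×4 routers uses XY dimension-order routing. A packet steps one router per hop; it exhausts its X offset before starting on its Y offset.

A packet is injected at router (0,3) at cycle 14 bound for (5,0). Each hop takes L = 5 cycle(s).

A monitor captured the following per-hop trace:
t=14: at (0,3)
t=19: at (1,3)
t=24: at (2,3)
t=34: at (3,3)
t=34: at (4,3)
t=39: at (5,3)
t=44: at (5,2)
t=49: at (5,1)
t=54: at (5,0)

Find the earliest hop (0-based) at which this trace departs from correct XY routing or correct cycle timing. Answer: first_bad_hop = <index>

[1] (+1,+0) / 5c ⇒ ok
[2] (+1,+0) / 5c ⇒ ok
[3] (+1,+0) / 10c ⇒ BAD: Δcyc=10≠L

first_bad_hop = 3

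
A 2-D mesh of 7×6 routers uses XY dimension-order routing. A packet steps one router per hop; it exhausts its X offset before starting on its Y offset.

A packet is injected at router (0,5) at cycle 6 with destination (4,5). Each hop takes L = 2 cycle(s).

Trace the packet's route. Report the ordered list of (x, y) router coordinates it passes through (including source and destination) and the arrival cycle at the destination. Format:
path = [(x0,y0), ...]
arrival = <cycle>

path = [(0,5), (1,5), (2,5), (3,5), (4,5)]
arrival = 14

#0 — 0,5 | c6
#1 — 1,5 | c8 | E
#2 — 2,5 | c10 | E
#3 — 3,5 | c12 | E
#4 — 4,5 | c14 | E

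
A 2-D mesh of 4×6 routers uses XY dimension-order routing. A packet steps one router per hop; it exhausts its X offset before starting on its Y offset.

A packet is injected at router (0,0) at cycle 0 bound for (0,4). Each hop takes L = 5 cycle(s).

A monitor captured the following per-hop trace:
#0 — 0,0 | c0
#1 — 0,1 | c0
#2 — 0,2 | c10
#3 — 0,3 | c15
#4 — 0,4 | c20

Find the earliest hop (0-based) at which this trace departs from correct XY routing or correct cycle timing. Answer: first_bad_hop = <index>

  1: Δx=+0 Δy=+1 Δt=0 [BAD: Δcyc=0≠L]

first_bad_hop = 1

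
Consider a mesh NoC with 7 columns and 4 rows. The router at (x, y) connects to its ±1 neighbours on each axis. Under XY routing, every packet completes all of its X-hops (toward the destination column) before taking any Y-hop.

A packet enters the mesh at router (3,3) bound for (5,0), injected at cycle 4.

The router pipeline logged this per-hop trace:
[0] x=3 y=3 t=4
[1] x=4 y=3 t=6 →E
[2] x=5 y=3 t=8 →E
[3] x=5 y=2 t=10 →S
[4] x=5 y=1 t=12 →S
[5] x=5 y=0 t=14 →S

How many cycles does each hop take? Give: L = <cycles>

Between hops 0 and 1 the cycle counter advances 6 − 4 = 2.
That increment is L by definition: L = 2.

L = 2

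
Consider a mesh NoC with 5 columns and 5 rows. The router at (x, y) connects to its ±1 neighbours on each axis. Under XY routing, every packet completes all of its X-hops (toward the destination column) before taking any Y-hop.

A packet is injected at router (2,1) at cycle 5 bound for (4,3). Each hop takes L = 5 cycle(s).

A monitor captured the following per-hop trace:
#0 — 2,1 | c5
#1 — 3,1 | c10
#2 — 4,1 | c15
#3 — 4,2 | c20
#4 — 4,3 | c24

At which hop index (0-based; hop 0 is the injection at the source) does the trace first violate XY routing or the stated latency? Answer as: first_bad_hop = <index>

hop 1: step (+1,+0), +5 cyc — ok
hop 2: step (+1,+0), +5 cyc — ok
hop 3: step (+0,+1), +5 cyc — ok
hop 4: step (+0,+1), +4 cyc — BAD: Δcyc=4≠L

first_bad_hop = 4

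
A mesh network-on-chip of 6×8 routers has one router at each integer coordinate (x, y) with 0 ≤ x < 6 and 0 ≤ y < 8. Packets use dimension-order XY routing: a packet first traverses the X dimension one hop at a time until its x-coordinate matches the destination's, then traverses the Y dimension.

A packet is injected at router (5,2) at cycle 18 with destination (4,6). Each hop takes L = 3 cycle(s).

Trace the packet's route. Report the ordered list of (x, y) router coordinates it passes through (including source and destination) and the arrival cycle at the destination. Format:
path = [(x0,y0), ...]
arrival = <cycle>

hop 0: (5,2) @ cyc 18
hop 1: (4,2) @ cyc 21  [W]
hop 2: (4,3) @ cyc 24  [N]
hop 3: (4,4) @ cyc 27  [N]
hop 4: (4,5) @ cyc 30  [N]
hop 5: (4,6) @ cyc 33  [N]

path = [(5,2), (4,2), (4,3), (4,4), (4,5), (4,6)]
arrival = 33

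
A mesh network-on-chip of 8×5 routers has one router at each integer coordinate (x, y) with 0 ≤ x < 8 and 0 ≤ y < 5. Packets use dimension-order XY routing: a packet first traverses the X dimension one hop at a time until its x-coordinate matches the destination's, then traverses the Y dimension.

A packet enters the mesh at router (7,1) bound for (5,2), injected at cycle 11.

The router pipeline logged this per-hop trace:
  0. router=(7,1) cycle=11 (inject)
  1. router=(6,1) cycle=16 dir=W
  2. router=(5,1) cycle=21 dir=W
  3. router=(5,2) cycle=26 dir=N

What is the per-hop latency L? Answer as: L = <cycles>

cyc[1] − cyc[0] = 16 − 11 = 5.
One hop costs L cycles, so L = 5.

L = 5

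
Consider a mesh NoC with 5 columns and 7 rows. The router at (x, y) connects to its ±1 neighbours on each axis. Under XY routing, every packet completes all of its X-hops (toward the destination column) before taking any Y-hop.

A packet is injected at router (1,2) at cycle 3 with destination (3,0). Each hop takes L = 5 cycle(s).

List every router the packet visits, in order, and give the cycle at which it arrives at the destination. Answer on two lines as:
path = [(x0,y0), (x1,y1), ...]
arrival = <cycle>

path = [(1,2), (2,2), (3,2), (3,1), (3,0)]
arrival = 23

hop 0: (1,2) @ cyc 3
hop 1: (2,2) @ cyc 8  [E]
hop 2: (3,2) @ cyc 13  [E]
hop 3: (3,1) @ cyc 18  [S]
hop 4: (3,0) @ cyc 23  [S]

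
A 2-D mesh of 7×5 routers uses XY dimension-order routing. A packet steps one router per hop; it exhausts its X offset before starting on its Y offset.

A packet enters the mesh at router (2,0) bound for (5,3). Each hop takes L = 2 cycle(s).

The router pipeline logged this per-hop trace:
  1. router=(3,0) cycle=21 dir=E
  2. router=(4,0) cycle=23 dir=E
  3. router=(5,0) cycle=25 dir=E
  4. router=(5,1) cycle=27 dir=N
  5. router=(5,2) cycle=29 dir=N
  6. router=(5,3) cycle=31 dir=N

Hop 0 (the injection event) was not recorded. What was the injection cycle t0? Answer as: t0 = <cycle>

At hop 1 the cycle is 21; in general cyc_k = t0 + kL.
Subtract one hop: t0 = 21 − 2 = 19.

t0 = 19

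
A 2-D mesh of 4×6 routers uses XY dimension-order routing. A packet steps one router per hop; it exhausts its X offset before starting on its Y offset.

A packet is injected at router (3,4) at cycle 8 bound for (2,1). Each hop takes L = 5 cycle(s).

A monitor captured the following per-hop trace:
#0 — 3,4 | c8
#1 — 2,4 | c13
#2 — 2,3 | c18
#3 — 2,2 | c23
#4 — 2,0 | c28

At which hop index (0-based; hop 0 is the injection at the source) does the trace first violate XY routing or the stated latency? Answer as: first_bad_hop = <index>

first_bad_hop = 4

[1] (-1,+0) / 5c ⇒ ok
[2] (+0,-1) / 5c ⇒ ok
[3] (+0,-1) / 5c ⇒ ok
[4] (+0,-2) / 5c ⇒ BAD: non-unit step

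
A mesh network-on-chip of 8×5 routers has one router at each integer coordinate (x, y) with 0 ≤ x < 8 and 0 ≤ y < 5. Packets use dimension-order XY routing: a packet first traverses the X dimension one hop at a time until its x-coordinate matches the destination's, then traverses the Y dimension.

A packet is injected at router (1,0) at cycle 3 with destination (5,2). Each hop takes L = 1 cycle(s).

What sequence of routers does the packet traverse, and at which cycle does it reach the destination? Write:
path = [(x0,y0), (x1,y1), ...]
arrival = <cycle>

[0] x=1 y=0 t=3
[1] x=2 y=0 t=4 →E
[2] x=3 y=0 t=5 →E
[3] x=4 y=0 t=6 →E
[4] x=5 y=0 t=7 →E
[5] x=5 y=1 t=8 →N
[6] x=5 y=2 t=9 →N

path = [(1,0), (2,0), (3,0), (4,0), (5,0), (5,1), (5,2)]
arrival = 9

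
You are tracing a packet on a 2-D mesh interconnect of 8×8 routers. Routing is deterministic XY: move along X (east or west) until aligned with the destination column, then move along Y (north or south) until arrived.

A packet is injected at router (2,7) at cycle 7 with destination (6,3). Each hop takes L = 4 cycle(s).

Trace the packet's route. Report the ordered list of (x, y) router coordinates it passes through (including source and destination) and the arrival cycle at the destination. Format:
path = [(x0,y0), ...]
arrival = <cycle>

#0 — 2,7 | c7
#1 — 3,7 | c11 | E
#2 — 4,7 | c15 | E
#3 — 5,7 | c19 | E
#4 — 6,7 | c23 | E
#5 — 6,6 | c27 | S
#6 — 6,5 | c31 | S
#7 — 6,4 | c35 | S
#8 — 6,3 | c39 | S

path = [(2,7), (3,7), (4,7), (5,7), (6,7), (6,6), (6,5), (6,4), (6,3)]
arrival = 39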